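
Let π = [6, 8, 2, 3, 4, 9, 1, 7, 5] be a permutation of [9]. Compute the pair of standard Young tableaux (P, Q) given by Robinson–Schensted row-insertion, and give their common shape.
P = [1, 3, 4, 5] / [2, 7, 9] / [6, 8];  Q = [1, 2, 5, 6] / [3, 4, 8] / [7, 9];  common shape = (4, 3, 2)

Row-insert the values π_1, π_2, … into P one at a time, bumping the leftmost entry strictly greater than the inserted value down to the next row. The recording tableau Q records, in position (i, j), the step at which that cell was added to P.
  Insert 6 (step 1): P = [6];  Q = [1]
  Insert 8 (step 2): P = [6, 8];  Q = [1, 2]
  Insert 2 (step 3): P = [2, 8] / [6];  Q = [1, 2] / [3]
  Insert 3 (step 4): P = [2, 3] / [6, 8];  Q = [1, 2] / [3, 4]
  Insert 4 (step 5): P = [2, 3, 4] / [6, 8];  Q = [1, 2, 5] / [3, 4]
  Insert 9 (step 6): P = [2, 3, 4, 9] / [6, 8];  Q = [1, 2, 5, 6] / [3, 4]
  Insert 1 (step 7): P = [1, 3, 4, 9] / [2, 8] / [6];  Q = [1, 2, 5, 6] / [3, 4] / [7]
  Insert 7 (step 8): P = [1, 3, 4, 7] / [2, 8, 9] / [6];  Q = [1, 2, 5, 6] / [3, 4, 8] / [7]
  Insert 5 (step 9): P = [1, 3, 4, 5] / [2, 7, 9] / [6, 8];  Q = [1, 2, 5, 6] / [3, 4, 8] / [7, 9]
Final shape: (4, 3, 2).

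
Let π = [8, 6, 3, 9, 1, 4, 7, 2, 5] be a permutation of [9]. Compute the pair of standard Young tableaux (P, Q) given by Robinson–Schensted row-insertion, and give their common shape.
P = [1, 2, 5] / [3, 4, 7] / [6, 9] / [8];  Q = [1, 4, 7] / [2, 6, 9] / [3, 8] / [5];  common shape = (3, 3, 2, 1)

Row-insert the values π_1, π_2, … into P one at a time, bumping the leftmost entry strictly greater than the inserted value down to the next row. The recording tableau Q records, in position (i, j), the step at which that cell was added to P.
  Insert 8 (step 1): P = [8];  Q = [1]
  Insert 6 (step 2): P = [6] / [8];  Q = [1] / [2]
  Insert 3 (step 3): P = [3] / [6] / [8];  Q = [1] / [2] / [3]
  Insert 9 (step 4): P = [3, 9] / [6] / [8];  Q = [1, 4] / [2] / [3]
  Insert 1 (step 5): P = [1, 9] / [3] / [6] / [8];  Q = [1, 4] / [2] / [3] / [5]
  Insert 4 (step 6): P = [1, 4] / [3, 9] / [6] / [8];  Q = [1, 4] / [2, 6] / [3] / [5]
  Insert 7 (step 7): P = [1, 4, 7] / [3, 9] / [6] / [8];  Q = [1, 4, 7] / [2, 6] / [3] / [5]
  Insert 2 (step 8): P = [1, 2, 7] / [3, 4] / [6, 9] / [8];  Q = [1, 4, 7] / [2, 6] / [3, 8] / [5]
  Insert 5 (step 9): P = [1, 2, 5] / [3, 4, 7] / [6, 9] / [8];  Q = [1, 4, 7] / [2, 6, 9] / [3, 8] / [5]
Final shape: (3, 3, 2, 1).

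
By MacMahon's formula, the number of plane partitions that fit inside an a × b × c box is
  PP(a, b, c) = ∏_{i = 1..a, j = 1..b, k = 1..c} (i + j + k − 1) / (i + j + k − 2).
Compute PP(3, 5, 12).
PP(3, 5, 12) = 4892876352

Evaluate the triple product over i = 1..3, j = 1..5, k = 1..12. The factors are (2/1) · (3/2) · (4/3) · (5/4) · (6/5) · (7/6) · (8/7) · (9/8) · … (180 factors total). The numerators and denominators telescope so the product is an integer; carrying out the multiplication exactly gives PP(3, 5, 12) = 4892876352.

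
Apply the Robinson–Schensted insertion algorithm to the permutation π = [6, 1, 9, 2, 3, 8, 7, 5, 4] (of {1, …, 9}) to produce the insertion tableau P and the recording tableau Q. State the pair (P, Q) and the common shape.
P = [1, 2, 3, 4] / [5, 7] / [6] / [8] / [9];  Q = [1, 3, 5, 6] / [2, 4] / [7] / [8] / [9];  common shape = (4, 2, 1, 1, 1)

Row-insert the values π_1, π_2, … into P one at a time, bumping the leftmost entry strictly greater than the inserted value down to the next row. The recording tableau Q records, in position (i, j), the step at which that cell was added to P.
  Insert 6 (step 1): P = [6];  Q = [1]
  Insert 1 (step 2): P = [1] / [6];  Q = [1] / [2]
  Insert 9 (step 3): P = [1, 9] / [6];  Q = [1, 3] / [2]
  Insert 2 (step 4): P = [1, 2] / [6, 9];  Q = [1, 3] / [2, 4]
  Insert 3 (step 5): P = [1, 2, 3] / [6, 9];  Q = [1, 3, 5] / [2, 4]
  Insert 8 (step 6): P = [1, 2, 3, 8] / [6, 9];  Q = [1, 3, 5, 6] / [2, 4]
  Insert 7 (step 7): P = [1, 2, 3, 7] / [6, 8] / [9];  Q = [1, 3, 5, 6] / [2, 4] / [7]
  Insert 5 (step 8): P = [1, 2, 3, 5] / [6, 7] / [8] / [9];  Q = [1, 3, 5, 6] / [2, 4] / [7] / [8]
  Insert 4 (step 9): P = [1, 2, 3, 4] / [5, 7] / [6] / [8] / [9];  Q = [1, 3, 5, 6] / [2, 4] / [7] / [8] / [9]
Final shape: (4, 2, 1, 1, 1).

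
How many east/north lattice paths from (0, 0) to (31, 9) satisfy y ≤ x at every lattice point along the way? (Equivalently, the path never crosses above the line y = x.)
Number of paths = 196534195

By the reflection principle (André's argument), the number of monotone paths to (31, 9) with n ≤ m that never go above y = x is C(40, 31) − C(40, 32) = 273438880 − 76904685 = 196534195.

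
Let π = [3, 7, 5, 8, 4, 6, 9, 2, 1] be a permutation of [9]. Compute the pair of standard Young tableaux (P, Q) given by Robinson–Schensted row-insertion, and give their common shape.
P = [1, 4, 6, 9] / [2, 8] / [3] / [5] / [7];  Q = [1, 2, 4, 7] / [3, 6] / [5] / [8] / [9];  common shape = (4, 2, 1, 1, 1)

Row-insert the values π_1, π_2, … into P one at a time, bumping the leftmost entry strictly greater than the inserted value down to the next row. The recording tableau Q records, in position (i, j), the step at which that cell was added to P.
  Insert 3 (step 1): P = [3];  Q = [1]
  Insert 7 (step 2): P = [3, 7];  Q = [1, 2]
  Insert 5 (step 3): P = [3, 5] / [7];  Q = [1, 2] / [3]
  Insert 8 (step 4): P = [3, 5, 8] / [7];  Q = [1, 2, 4] / [3]
  Insert 4 (step 5): P = [3, 4, 8] / [5] / [7];  Q = [1, 2, 4] / [3] / [5]
  Insert 6 (step 6): P = [3, 4, 6] / [5, 8] / [7];  Q = [1, 2, 4] / [3, 6] / [5]
  Insert 9 (step 7): P = [3, 4, 6, 9] / [5, 8] / [7];  Q = [1, 2, 4, 7] / [3, 6] / [5]
  Insert 2 (step 8): P = [2, 4, 6, 9] / [3, 8] / [5] / [7];  Q = [1, 2, 4, 7] / [3, 6] / [5] / [8]
  Insert 1 (step 9): P = [1, 4, 6, 9] / [2, 8] / [3] / [5] / [7];  Q = [1, 2, 4, 7] / [3, 6] / [5] / [8] / [9]
Final shape: (4, 2, 1, 1, 1).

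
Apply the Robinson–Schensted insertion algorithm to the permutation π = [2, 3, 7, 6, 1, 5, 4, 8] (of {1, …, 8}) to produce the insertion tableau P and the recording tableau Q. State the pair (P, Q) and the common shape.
P = [1, 3, 4, 8] / [2, 5] / [6] / [7];  Q = [1, 2, 3, 8] / [4, 6] / [5] / [7];  common shape = (4, 2, 1, 1)

Row-insert the values π_1, π_2, … into P one at a time, bumping the leftmost entry strictly greater than the inserted value down to the next row. The recording tableau Q records, in position (i, j), the step at which that cell was added to P.
  Insert 2 (step 1): P = [2];  Q = [1]
  Insert 3 (step 2): P = [2, 3];  Q = [1, 2]
  Insert 7 (step 3): P = [2, 3, 7];  Q = [1, 2, 3]
  Insert 6 (step 4): P = [2, 3, 6] / [7];  Q = [1, 2, 3] / [4]
  Insert 1 (step 5): P = [1, 3, 6] / [2] / [7];  Q = [1, 2, 3] / [4] / [5]
  Insert 5 (step 6): P = [1, 3, 5] / [2, 6] / [7];  Q = [1, 2, 3] / [4, 6] / [5]
  Insert 4 (step 7): P = [1, 3, 4] / [2, 5] / [6] / [7];  Q = [1, 2, 3] / [4, 6] / [5] / [7]
  Insert 8 (step 8): P = [1, 3, 4, 8] / [2, 5] / [6] / [7];  Q = [1, 2, 3, 8] / [4, 6] / [5] / [7]
Final shape: (4, 2, 1, 1).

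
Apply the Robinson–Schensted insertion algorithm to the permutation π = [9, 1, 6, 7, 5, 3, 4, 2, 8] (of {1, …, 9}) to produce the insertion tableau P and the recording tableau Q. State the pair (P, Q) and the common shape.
P = [1, 2, 4, 8] / [3, 7] / [5] / [6] / [9];  Q = [1, 3, 4, 9] / [2, 7] / [5] / [6] / [8];  common shape = (4, 2, 1, 1, 1)

Row-insert the values π_1, π_2, … into P one at a time, bumping the leftmost entry strictly greater than the inserted value down to the next row. The recording tableau Q records, in position (i, j), the step at which that cell was added to P.
  Insert 9 (step 1): P = [9];  Q = [1]
  Insert 1 (step 2): P = [1] / [9];  Q = [1] / [2]
  Insert 6 (step 3): P = [1, 6] / [9];  Q = [1, 3] / [2]
  Insert 7 (step 4): P = [1, 6, 7] / [9];  Q = [1, 3, 4] / [2]
  Insert 5 (step 5): P = [1, 5, 7] / [6] / [9];  Q = [1, 3, 4] / [2] / [5]
  Insert 3 (step 6): P = [1, 3, 7] / [5] / [6] / [9];  Q = [1, 3, 4] / [2] / [5] / [6]
  Insert 4 (step 7): P = [1, 3, 4] / [5, 7] / [6] / [9];  Q = [1, 3, 4] / [2, 7] / [5] / [6]
  Insert 2 (step 8): P = [1, 2, 4] / [3, 7] / [5] / [6] / [9];  Q = [1, 3, 4] / [2, 7] / [5] / [6] / [8]
  Insert 8 (step 9): P = [1, 2, 4, 8] / [3, 7] / [5] / [6] / [9];  Q = [1, 3, 4, 9] / [2, 7] / [5] / [6] / [8]
Final shape: (4, 2, 1, 1, 1).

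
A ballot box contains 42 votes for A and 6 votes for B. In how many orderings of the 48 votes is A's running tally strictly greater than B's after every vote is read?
Strict-lead orderings = 9203634

Total orderings of the 48 votes with 42 for A: C(48, 42) = 12271512. By the Bertrand ballot formula (Cycle Lemma / reflection principle), the number of orderings in which A is strictly ahead of B throughout is (p − q)/(p + q) · C(p + q, p) = (42 − 6)/(42 + 6) · 12271512 = 9203634.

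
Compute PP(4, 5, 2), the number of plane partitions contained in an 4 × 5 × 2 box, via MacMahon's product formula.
PP(4, 5, 2) = 5292

Evaluate the triple product over i = 1..4, j = 1..5, k = 1..2. The factors are (2/1) · (3/2) · (3/2) · (4/3) · (4/3) · (5/4) · (5/4) · (6/5) · … (40 factors total). The numerators and denominators telescope so the product is an integer; carrying out the multiplication exactly gives PP(4, 5, 2) = 5292.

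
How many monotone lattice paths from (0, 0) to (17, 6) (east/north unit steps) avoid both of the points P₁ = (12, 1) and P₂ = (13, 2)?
Number of paths = 92141

Inclusion–exclusion. Total paths: C(23, 17) = 100947. Through P₁: C(13, 12)·C(10, 5) = 3276. Through P₂: C(15, 13)·C(8, 4) = 7350. Since P₁ is strictly southwest of P₂, a monotone path through both must visit P₁ then P₂; paths through both = C(13, 12)·C(2, 1)·C(8, 4) = 1820. Avoid both = 100947 − 3276 − 7350 + 1820 = 92141.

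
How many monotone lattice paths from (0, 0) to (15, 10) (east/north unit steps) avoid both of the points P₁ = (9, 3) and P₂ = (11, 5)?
Number of paths = 2507192

Inclusion–exclusion. Total paths: C(25, 15) = 3268760. Through P₁: C(12, 9)·C(13, 6) = 377520. Through P₂: C(16, 11)·C(9, 4) = 550368. Since P₁ is strictly southwest of P₂, a monotone path through both must visit P₁ then P₂; paths through both = C(12, 9)·C(4, 2)·C(9, 4) = 166320. Avoid both = 3268760 − 377520 − 550368 + 166320 = 2507192.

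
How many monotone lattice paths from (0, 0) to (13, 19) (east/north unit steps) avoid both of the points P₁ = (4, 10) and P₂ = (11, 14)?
Number of paths = 212036510

Inclusion–exclusion. Total paths: C(32, 13) = 347373600. Through P₁: C(14, 4)·C(18, 9) = 48668620. Through P₂: C(25, 11)·C(7, 2) = 93605400. Since P₁ is strictly southwest of P₂, a monotone path through both must visit P₁ then P₂; paths through both = C(14, 4)·C(11, 7)·C(7, 2) = 6936930. Avoid both = 347373600 − 48668620 − 93605400 + 6936930 = 212036510.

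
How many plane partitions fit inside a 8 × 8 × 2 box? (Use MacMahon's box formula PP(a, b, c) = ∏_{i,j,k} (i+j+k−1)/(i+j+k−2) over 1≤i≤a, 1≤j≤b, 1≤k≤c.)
PP(8, 8, 2) = 34763300

Evaluate the triple product over i = 1..8, j = 1..8, k = 1..2. The factors are (2/1) · (3/2) · (3/2) · (4/3) · (4/3) · (5/4) · (5/4) · (6/5) · … (128 factors total). The numerators and denominators telescope so the product is an integer; carrying out the multiplication exactly gives PP(8, 8, 2) = 34763300.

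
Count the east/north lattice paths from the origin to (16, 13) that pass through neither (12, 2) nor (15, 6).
Number of paths = 67331068

Inclusion–exclusion. Total paths: C(29, 16) = 67863915. Through P₁: C(14, 12)·C(15, 4) = 124215. Through P₂: C(21, 15)·C(8, 1) = 434112. Since P₁ is strictly southwest of P₂, a monotone path through both must visit P₁ then P₂; paths through both = C(14, 12)·C(7, 3)·C(8, 1) = 25480. Avoid both = 67863915 − 124215 − 434112 + 25480 = 67331068.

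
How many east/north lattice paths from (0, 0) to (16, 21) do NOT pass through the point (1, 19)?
Number of paths = 12875771950

Total paths from (0, 0) to (16, 21): C(37, 16) = 12875774670. Paths through (1, 19): (paths (0, 0) → (1, 19)) × (paths (1, 19) → (16, 21)) = C(20, 1) · C(17, 15) = 20 · 136 = 2720. Avoidance count = 12875774670 − 2720 = 12875771950.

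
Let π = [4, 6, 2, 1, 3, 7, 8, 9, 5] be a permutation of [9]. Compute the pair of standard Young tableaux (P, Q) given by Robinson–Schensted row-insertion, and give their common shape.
P = [1, 3, 5, 8, 9] / [2, 6, 7] / [4];  Q = [1, 2, 6, 7, 8] / [3, 5, 9] / [4];  common shape = (5, 3, 1)

Row-insert the values π_1, π_2, … into P one at a time, bumping the leftmost entry strictly greater than the inserted value down to the next row. The recording tableau Q records, in position (i, j), the step at which that cell was added to P.
  Insert 4 (step 1): P = [4];  Q = [1]
  Insert 6 (step 2): P = [4, 6];  Q = [1, 2]
  Insert 2 (step 3): P = [2, 6] / [4];  Q = [1, 2] / [3]
  Insert 1 (step 4): P = [1, 6] / [2] / [4];  Q = [1, 2] / [3] / [4]
  Insert 3 (step 5): P = [1, 3] / [2, 6] / [4];  Q = [1, 2] / [3, 5] / [4]
  Insert 7 (step 6): P = [1, 3, 7] / [2, 6] / [4];  Q = [1, 2, 6] / [3, 5] / [4]
  Insert 8 (step 7): P = [1, 3, 7, 8] / [2, 6] / [4];  Q = [1, 2, 6, 7] / [3, 5] / [4]
  Insert 9 (step 8): P = [1, 3, 7, 8, 9] / [2, 6] / [4];  Q = [1, 2, 6, 7, 8] / [3, 5] / [4]
  Insert 5 (step 9): P = [1, 3, 5, 8, 9] / [2, 6, 7] / [4];  Q = [1, 2, 6, 7, 8] / [3, 5, 9] / [4]
Final shape: (5, 3, 1).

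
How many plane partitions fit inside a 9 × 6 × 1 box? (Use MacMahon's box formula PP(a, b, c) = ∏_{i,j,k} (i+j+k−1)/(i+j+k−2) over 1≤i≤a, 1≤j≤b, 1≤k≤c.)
PP(9, 6, 1) = 5005

Evaluate the triple product over i = 1..9, j = 1..6, k = 1..1. The factors are (2/1) · (3/2) · (4/3) · (5/4) · (6/5) · (7/6) · (3/2) · (4/3) · … (54 factors total). The numerators and denominators telescope so the product is an integer; carrying out the multiplication exactly gives PP(9, 6, 1) = 5005.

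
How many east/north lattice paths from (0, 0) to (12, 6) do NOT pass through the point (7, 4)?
Number of paths = 11634

Total paths from (0, 0) to (12, 6): C(18, 12) = 18564. Paths through (7, 4): (paths (0, 0) → (7, 4)) × (paths (7, 4) → (12, 6)) = C(11, 7) · C(7, 5) = 330 · 21 = 6930. Avoidance count = 18564 − 6930 = 11634.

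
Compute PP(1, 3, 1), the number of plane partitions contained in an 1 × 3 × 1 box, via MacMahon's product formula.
PP(1, 3, 1) = 4

Evaluate the triple product over i = 1..1, j = 1..3, k = 1..1. The factors are (2/1) · (3/2) · (4/3). The numerators and denominators telescope so the product is an integer; carrying out the multiplication exactly gives PP(1, 3, 1) = 4.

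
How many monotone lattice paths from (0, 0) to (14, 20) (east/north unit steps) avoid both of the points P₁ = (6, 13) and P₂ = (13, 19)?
Number of paths = 615751044

Inclusion–exclusion. Total paths: C(34, 14) = 1391975640. Through P₁: C(19, 6)·C(15, 8) = 174594420. Through P₂: C(32, 13)·C(2, 1) = 694747200. Since P₁ is strictly southwest of P₂, a monotone path through both must visit P₁ then P₂; paths through both = C(19, 6)·C(13, 7)·C(2, 1) = 93117024. Avoid both = 1391975640 − 174594420 − 694747200 + 93117024 = 615751044.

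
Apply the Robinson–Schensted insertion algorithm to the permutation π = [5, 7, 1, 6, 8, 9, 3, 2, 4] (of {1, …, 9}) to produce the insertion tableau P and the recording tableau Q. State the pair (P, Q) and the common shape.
P = [1, 2, 4, 9] / [3, 6, 8] / [5] / [7];  Q = [1, 2, 5, 6] / [3, 4, 9] / [7] / [8];  common shape = (4, 3, 1, 1)

Row-insert the values π_1, π_2, … into P one at a time, bumping the leftmost entry strictly greater than the inserted value down to the next row. The recording tableau Q records, in position (i, j), the step at which that cell was added to P.
  Insert 5 (step 1): P = [5];  Q = [1]
  Insert 7 (step 2): P = [5, 7];  Q = [1, 2]
  Insert 1 (step 3): P = [1, 7] / [5];  Q = [1, 2] / [3]
  Insert 6 (step 4): P = [1, 6] / [5, 7];  Q = [1, 2] / [3, 4]
  Insert 8 (step 5): P = [1, 6, 8] / [5, 7];  Q = [1, 2, 5] / [3, 4]
  Insert 9 (step 6): P = [1, 6, 8, 9] / [5, 7];  Q = [1, 2, 5, 6] / [3, 4]
  Insert 3 (step 7): P = [1, 3, 8, 9] / [5, 6] / [7];  Q = [1, 2, 5, 6] / [3, 4] / [7]
  Insert 2 (step 8): P = [1, 2, 8, 9] / [3, 6] / [5] / [7];  Q = [1, 2, 5, 6] / [3, 4] / [7] / [8]
  Insert 4 (step 9): P = [1, 2, 4, 9] / [3, 6, 8] / [5] / [7];  Q = [1, 2, 5, 6] / [3, 4, 9] / [7] / [8]
Final shape: (4, 3, 1, 1).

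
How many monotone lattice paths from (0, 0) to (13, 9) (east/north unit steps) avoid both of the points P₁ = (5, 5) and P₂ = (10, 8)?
Number of paths = 254096

Inclusion–exclusion. Total paths: C(22, 13) = 497420. Through P₁: C(10, 5)·C(12, 8) = 124740. Through P₂: C(18, 10)·C(4, 3) = 175032. Since P₁ is strictly southwest of P₂, a monotone path through both must visit P₁ then P₂; paths through both = C(10, 5)·C(8, 5)·C(4, 3) = 56448. Avoid both = 497420 − 124740 − 175032 + 56448 = 254096.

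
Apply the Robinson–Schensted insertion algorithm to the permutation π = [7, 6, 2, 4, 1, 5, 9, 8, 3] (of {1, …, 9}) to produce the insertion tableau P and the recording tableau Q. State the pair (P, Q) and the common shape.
P = [1, 3, 5, 8] / [2, 4] / [6, 9] / [7];  Q = [1, 4, 6, 7] / [2, 8] / [3, 9] / [5];  common shape = (4, 2, 2, 1)

Row-insert the values π_1, π_2, … into P one at a time, bumping the leftmost entry strictly greater than the inserted value down to the next row. The recording tableau Q records, in position (i, j), the step at which that cell was added to P.
  Insert 7 (step 1): P = [7];  Q = [1]
  Insert 6 (step 2): P = [6] / [7];  Q = [1] / [2]
  Insert 2 (step 3): P = [2] / [6] / [7];  Q = [1] / [2] / [3]
  Insert 4 (step 4): P = [2, 4] / [6] / [7];  Q = [1, 4] / [2] / [3]
  Insert 1 (step 5): P = [1, 4] / [2] / [6] / [7];  Q = [1, 4] / [2] / [3] / [5]
  Insert 5 (step 6): P = [1, 4, 5] / [2] / [6] / [7];  Q = [1, 4, 6] / [2] / [3] / [5]
  Insert 9 (step 7): P = [1, 4, 5, 9] / [2] / [6] / [7];  Q = [1, 4, 6, 7] / [2] / [3] / [5]
  Insert 8 (step 8): P = [1, 4, 5, 8] / [2, 9] / [6] / [7];  Q = [1, 4, 6, 7] / [2, 8] / [3] / [5]
  Insert 3 (step 9): P = [1, 3, 5, 8] / [2, 4] / [6, 9] / [7];  Q = [1, 4, 6, 7] / [2, 8] / [3, 9] / [5]
Final shape: (4, 2, 2, 1).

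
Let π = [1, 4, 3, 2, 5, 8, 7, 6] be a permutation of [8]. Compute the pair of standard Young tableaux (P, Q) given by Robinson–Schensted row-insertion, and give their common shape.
P = [1, 2, 5, 6] / [3, 7] / [4, 8];  Q = [1, 2, 5, 6] / [3, 7] / [4, 8];  common shape = (4, 2, 2)

Row-insert the values π_1, π_2, … into P one at a time, bumping the leftmost entry strictly greater than the inserted value down to the next row. The recording tableau Q records, in position (i, j), the step at which that cell was added to P.
  Insert 1 (step 1): P = [1];  Q = [1]
  Insert 4 (step 2): P = [1, 4];  Q = [1, 2]
  Insert 3 (step 3): P = [1, 3] / [4];  Q = [1, 2] / [3]
  Insert 2 (step 4): P = [1, 2] / [3] / [4];  Q = [1, 2] / [3] / [4]
  Insert 5 (step 5): P = [1, 2, 5] / [3] / [4];  Q = [1, 2, 5] / [3] / [4]
  Insert 8 (step 6): P = [1, 2, 5, 8] / [3] / [4];  Q = [1, 2, 5, 6] / [3] / [4]
  Insert 7 (step 7): P = [1, 2, 5, 7] / [3, 8] / [4];  Q = [1, 2, 5, 6] / [3, 7] / [4]
  Insert 6 (step 8): P = [1, 2, 5, 6] / [3, 7] / [4, 8];  Q = [1, 2, 5, 6] / [3, 7] / [4, 8]
Final shape: (4, 2, 2).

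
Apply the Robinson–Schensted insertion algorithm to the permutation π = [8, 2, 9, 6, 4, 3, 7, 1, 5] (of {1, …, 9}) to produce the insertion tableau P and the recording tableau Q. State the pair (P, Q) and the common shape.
P = [1, 3, 5] / [2, 7] / [4, 9] / [6] / [8];  Q = [1, 3, 7] / [2, 4] / [5, 9] / [6] / [8];  common shape = (3, 2, 2, 1, 1)

Row-insert the values π_1, π_2, … into P one at a time, bumping the leftmost entry strictly greater than the inserted value down to the next row. The recording tableau Q records, in position (i, j), the step at which that cell was added to P.
  Insert 8 (step 1): P = [8];  Q = [1]
  Insert 2 (step 2): P = [2] / [8];  Q = [1] / [2]
  Insert 9 (step 3): P = [2, 9] / [8];  Q = [1, 3] / [2]
  Insert 6 (step 4): P = [2, 6] / [8, 9];  Q = [1, 3] / [2, 4]
  Insert 4 (step 5): P = [2, 4] / [6, 9] / [8];  Q = [1, 3] / [2, 4] / [5]
  Insert 3 (step 6): P = [2, 3] / [4, 9] / [6] / [8];  Q = [1, 3] / [2, 4] / [5] / [6]
  Insert 7 (step 7): P = [2, 3, 7] / [4, 9] / [6] / [8];  Q = [1, 3, 7] / [2, 4] / [5] / [6]
  Insert 1 (step 8): P = [1, 3, 7] / [2, 9] / [4] / [6] / [8];  Q = [1, 3, 7] / [2, 4] / [5] / [6] / [8]
  Insert 5 (step 9): P = [1, 3, 5] / [2, 7] / [4, 9] / [6] / [8];  Q = [1, 3, 7] / [2, 4] / [5, 9] / [6] / [8]
Final shape: (3, 2, 2, 1, 1).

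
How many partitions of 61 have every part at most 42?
p(61, parts ≤ 42) = 1119908

Use the recurrence p(n, m) = p(n, m−1) + p(n−m, m): either the largest part is < m (count p(n, m−1)) or the largest part is exactly m (remove one copy of m, count p(n−m, m)). With p(0, ·) = 1 this gives p(61, parts ≤ 42) = 1119908. (By conjugating Young diagrams, this also counts partitions of 61 into at most 42 parts.)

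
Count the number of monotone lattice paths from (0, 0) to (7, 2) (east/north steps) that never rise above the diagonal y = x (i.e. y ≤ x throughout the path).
Number of paths = 27

By the reflection principle (André's argument), the number of monotone paths to (7, 2) with n ≤ m that never go above y = x is C(9, 7) − C(9, 8) = 36 − 9 = 27.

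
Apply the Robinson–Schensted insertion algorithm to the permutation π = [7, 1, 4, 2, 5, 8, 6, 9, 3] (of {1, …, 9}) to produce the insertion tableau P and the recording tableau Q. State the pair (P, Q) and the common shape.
P = [1, 2, 3, 6, 9] / [4, 5] / [7, 8];  Q = [1, 3, 5, 6, 8] / [2, 7] / [4, 9];  common shape = (5, 2, 2)

Row-insert the values π_1, π_2, … into P one at a time, bumping the leftmost entry strictly greater than the inserted value down to the next row. The recording tableau Q records, in position (i, j), the step at which that cell was added to P.
  Insert 7 (step 1): P = [7];  Q = [1]
  Insert 1 (step 2): P = [1] / [7];  Q = [1] / [2]
  Insert 4 (step 3): P = [1, 4] / [7];  Q = [1, 3] / [2]
  Insert 2 (step 4): P = [1, 2] / [4] / [7];  Q = [1, 3] / [2] / [4]
  Insert 5 (step 5): P = [1, 2, 5] / [4] / [7];  Q = [1, 3, 5] / [2] / [4]
  Insert 8 (step 6): P = [1, 2, 5, 8] / [4] / [7];  Q = [1, 3, 5, 6] / [2] / [4]
  Insert 6 (step 7): P = [1, 2, 5, 6] / [4, 8] / [7];  Q = [1, 3, 5, 6] / [2, 7] / [4]
  Insert 9 (step 8): P = [1, 2, 5, 6, 9] / [4, 8] / [7];  Q = [1, 3, 5, 6, 8] / [2, 7] / [4]
  Insert 3 (step 9): P = [1, 2, 3, 6, 9] / [4, 5] / [7, 8];  Q = [1, 3, 5, 6, 8] / [2, 7] / [4, 9]
Final shape: (5, 2, 2).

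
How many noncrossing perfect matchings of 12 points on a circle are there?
C_6 = 132

These noncrossing handshakes are counted by the Catalan number C_n = (1/(n + 1)) · C(2n, n). For n = 6: C_6 = (1/7) · C(12, 6) = 924/7 = 132.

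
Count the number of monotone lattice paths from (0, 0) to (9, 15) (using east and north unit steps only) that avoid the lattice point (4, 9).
Number of paths = 977174

Total paths from (0, 0) to (9, 15): C(24, 9) = 1307504. Paths through (4, 9): (paths (0, 0) → (4, 9)) × (paths (4, 9) → (9, 15)) = C(13, 4) · C(11, 5) = 715 · 462 = 330330. Avoidance count = 1307504 − 330330 = 977174.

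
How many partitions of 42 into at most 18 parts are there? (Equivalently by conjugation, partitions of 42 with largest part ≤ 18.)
p(42, parts ≤ 18) = 47420

Use the recurrence p(n, m) = p(n, m−1) + p(n−m, m): either the largest part is < m (count p(n, m−1)) or the largest part is exactly m (remove one copy of m, count p(n−m, m)). With p(0, ·) = 1 this gives p(42, parts ≤ 18) = 47420. (By conjugating Young diagrams, this also counts partitions of 42 into at most 18 parts.)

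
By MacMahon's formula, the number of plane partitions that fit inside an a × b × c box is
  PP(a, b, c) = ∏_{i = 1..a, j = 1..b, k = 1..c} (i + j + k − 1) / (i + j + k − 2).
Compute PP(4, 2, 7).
PP(4, 2, 7) = 32670

Evaluate the triple product over i = 1..4, j = 1..2, k = 1..7. The factors are (2/1) · (3/2) · (4/3) · (5/4) · (6/5) · (7/6) · (8/7) · (3/2) · … (56 factors total). The numerators and denominators telescope so the product is an integer; carrying out the multiplication exactly gives PP(4, 2, 7) = 32670.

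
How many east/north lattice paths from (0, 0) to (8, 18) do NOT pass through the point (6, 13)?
Number of paths = 992503

Total paths from (0, 0) to (8, 18): C(26, 8) = 1562275. Paths through (6, 13): (paths (0, 0) → (6, 13)) × (paths (6, 13) → (8, 18)) = C(19, 6) · C(7, 2) = 27132 · 21 = 569772. Avoidance count = 1562275 − 569772 = 992503.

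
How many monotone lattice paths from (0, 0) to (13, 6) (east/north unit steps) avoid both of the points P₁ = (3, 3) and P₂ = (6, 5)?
Number of paths = 19316

Inclusion–exclusion. Total paths: C(19, 13) = 27132. Through P₁: C(6, 3)·C(13, 10) = 5720. Through P₂: C(11, 6)·C(8, 7) = 3696. Since P₁ is strictly southwest of P₂, a monotone path through both must visit P₁ then P₂; paths through both = C(6, 3)·C(5, 3)·C(8, 7) = 1600. Avoid both = 27132 − 5720 − 3696 + 1600 = 19316.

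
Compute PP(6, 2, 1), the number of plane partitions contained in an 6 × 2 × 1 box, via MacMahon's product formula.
PP(6, 2, 1) = 28

Evaluate the triple product over i = 1..6, j = 1..2, k = 1..1. The factors are (2/1) · (3/2) · (3/2) · (4/3) · (4/3) · (5/4) · (5/4) · (6/5) · … (12 factors total). The numerators and denominators telescope so the product is an integer; carrying out the multiplication exactly gives PP(6, 2, 1) = 28.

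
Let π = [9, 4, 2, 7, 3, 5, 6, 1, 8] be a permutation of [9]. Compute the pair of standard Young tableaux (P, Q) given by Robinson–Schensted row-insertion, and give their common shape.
P = [1, 3, 5, 6, 8] / [2, 7] / [4] / [9];  Q = [1, 4, 6, 7, 9] / [2, 5] / [3] / [8];  common shape = (5, 2, 1, 1)

Row-insert the values π_1, π_2, … into P one at a time, bumping the leftmost entry strictly greater than the inserted value down to the next row. The recording tableau Q records, in position (i, j), the step at which that cell was added to P.
  Insert 9 (step 1): P = [9];  Q = [1]
  Insert 4 (step 2): P = [4] / [9];  Q = [1] / [2]
  Insert 2 (step 3): P = [2] / [4] / [9];  Q = [1] / [2] / [3]
  Insert 7 (step 4): P = [2, 7] / [4] / [9];  Q = [1, 4] / [2] / [3]
  Insert 3 (step 5): P = [2, 3] / [4, 7] / [9];  Q = [1, 4] / [2, 5] / [3]
  Insert 5 (step 6): P = [2, 3, 5] / [4, 7] / [9];  Q = [1, 4, 6] / [2, 5] / [3]
  Insert 6 (step 7): P = [2, 3, 5, 6] / [4, 7] / [9];  Q = [1, 4, 6, 7] / [2, 5] / [3]
  Insert 1 (step 8): P = [1, 3, 5, 6] / [2, 7] / [4] / [9];  Q = [1, 4, 6, 7] / [2, 5] / [3] / [8]
  Insert 8 (step 9): P = [1, 3, 5, 6, 8] / [2, 7] / [4] / [9];  Q = [1, 4, 6, 7, 9] / [2, 5] / [3] / [8]
Final shape: (5, 2, 1, 1).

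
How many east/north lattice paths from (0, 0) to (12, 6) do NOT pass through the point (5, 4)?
Number of paths = 14028

Total paths from (0, 0) to (12, 6): C(18, 12) = 18564. Paths through (5, 4): (paths (0, 0) → (5, 4)) × (paths (5, 4) → (12, 6)) = C(9, 5) · C(9, 7) = 126 · 36 = 4536. Avoidance count = 18564 − 4536 = 14028.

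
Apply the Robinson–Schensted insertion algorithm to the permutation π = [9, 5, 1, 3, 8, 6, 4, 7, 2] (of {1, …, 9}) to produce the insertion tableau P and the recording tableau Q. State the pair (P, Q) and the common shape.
P = [1, 2, 4, 7] / [3, 6] / [5] / [8] / [9];  Q = [1, 4, 5, 8] / [2, 6] / [3] / [7] / [9];  common shape = (4, 2, 1, 1, 1)

Row-insert the values π_1, π_2, … into P one at a time, bumping the leftmost entry strictly greater than the inserted value down to the next row. The recording tableau Q records, in position (i, j), the step at which that cell was added to P.
  Insert 9 (step 1): P = [9];  Q = [1]
  Insert 5 (step 2): P = [5] / [9];  Q = [1] / [2]
  Insert 1 (step 3): P = [1] / [5] / [9];  Q = [1] / [2] / [3]
  Insert 3 (step 4): P = [1, 3] / [5] / [9];  Q = [1, 4] / [2] / [3]
  Insert 8 (step 5): P = [1, 3, 8] / [5] / [9];  Q = [1, 4, 5] / [2] / [3]
  Insert 6 (step 6): P = [1, 3, 6] / [5, 8] / [9];  Q = [1, 4, 5] / [2, 6] / [3]
  Insert 4 (step 7): P = [1, 3, 4] / [5, 6] / [8] / [9];  Q = [1, 4, 5] / [2, 6] / [3] / [7]
  Insert 7 (step 8): P = [1, 3, 4, 7] / [5, 6] / [8] / [9];  Q = [1, 4, 5, 8] / [2, 6] / [3] / [7]
  Insert 2 (step 9): P = [1, 2, 4, 7] / [3, 6] / [5] / [8] / [9];  Q = [1, 4, 5, 8] / [2, 6] / [3] / [7] / [9]
Final shape: (4, 2, 1, 1, 1).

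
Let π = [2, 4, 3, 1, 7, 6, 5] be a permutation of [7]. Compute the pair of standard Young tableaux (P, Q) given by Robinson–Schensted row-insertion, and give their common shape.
P = [1, 3, 5] / [2, 6] / [4, 7];  Q = [1, 2, 5] / [3, 6] / [4, 7];  common shape = (3, 2, 2)

Row-insert the values π_1, π_2, … into P one at a time, bumping the leftmost entry strictly greater than the inserted value down to the next row. The recording tableau Q records, in position (i, j), the step at which that cell was added to P.
  Insert 2 (step 1): P = [2];  Q = [1]
  Insert 4 (step 2): P = [2, 4];  Q = [1, 2]
  Insert 3 (step 3): P = [2, 3] / [4];  Q = [1, 2] / [3]
  Insert 1 (step 4): P = [1, 3] / [2] / [4];  Q = [1, 2] / [3] / [4]
  Insert 7 (step 5): P = [1, 3, 7] / [2] / [4];  Q = [1, 2, 5] / [3] / [4]
  Insert 6 (step 6): P = [1, 3, 6] / [2, 7] / [4];  Q = [1, 2, 5] / [3, 6] / [4]
  Insert 5 (step 7): P = [1, 3, 5] / [2, 6] / [4, 7];  Q = [1, 2, 5] / [3, 6] / [4, 7]
Final shape: (3, 2, 2).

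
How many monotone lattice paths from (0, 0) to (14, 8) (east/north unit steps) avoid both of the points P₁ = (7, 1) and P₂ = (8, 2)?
Number of paths = 265518

Inclusion–exclusion. Total paths: C(22, 14) = 319770. Through P₁: C(8, 7)·C(14, 7) = 27456. Through P₂: C(10, 8)·C(12, 6) = 41580. Since P₁ is strictly southwest of P₂, a monotone path through both must visit P₁ then P₂; paths through both = C(8, 7)·C(2, 1)·C(12, 6) = 14784. Avoid both = 319770 − 27456 − 41580 + 14784 = 265518.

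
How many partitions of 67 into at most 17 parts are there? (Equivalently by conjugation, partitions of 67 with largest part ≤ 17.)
p(67, parts ≤ 17) = 1664525

Use the recurrence p(n, m) = p(n, m−1) + p(n−m, m): either the largest part is < m (count p(n, m−1)) or the largest part is exactly m (remove one copy of m, count p(n−m, m)). With p(0, ·) = 1 this gives p(67, parts ≤ 17) = 1664525. (By conjugating Young diagrams, this also counts partitions of 67 into at most 17 parts.)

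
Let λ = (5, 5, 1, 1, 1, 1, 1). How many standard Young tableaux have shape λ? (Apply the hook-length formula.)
# SYT of shape (5, 5, 1, 1, 1, 1, 1) = 34398

Hook-length formula: f^λ = n! / Π hook(c), product over all cells c of the Young diagram. For λ = (5, 5, 1, 1, 1, 1, 1), n = 15 boxes. Hook lengths by row (left-to-right, top-to-bottom): [11, 5, 4, 3, 2]; [10, 4, 3, 2, 1]; [5]; [4]; [3]; [2]; [1]. Product of hooks = 38016000. So f^λ = 15! / 38016000 = 1307674368000 / 38016000 = 34398.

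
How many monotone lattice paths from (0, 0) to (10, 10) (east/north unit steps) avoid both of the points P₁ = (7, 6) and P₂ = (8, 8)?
Number of paths = 78364

Inclusion–exclusion. Total paths: C(20, 10) = 184756. Through P₁: C(13, 7)·C(7, 3) = 60060. Through P₂: C(16, 8)·C(4, 2) = 77220. Since P₁ is strictly southwest of P₂, a monotone path through both must visit P₁ then P₂; paths through both = C(13, 7)·C(3, 1)·C(4, 2) = 30888. Avoid both = 184756 − 60060 − 77220 + 30888 = 78364.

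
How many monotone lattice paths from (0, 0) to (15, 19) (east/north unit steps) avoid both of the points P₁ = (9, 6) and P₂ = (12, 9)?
Number of paths = 1664736480

Inclusion–exclusion. Total paths: C(34, 15) = 1855967520. Through P₁: C(15, 9)·C(19, 6) = 135795660. Through P₂: C(21, 12)·C(13, 3) = 84063980. Since P₁ is strictly southwest of P₂, a monotone path through both must visit P₁ then P₂; paths through both = C(15, 9)·C(6, 3)·C(13, 3) = 28628600. Avoid both = 1855967520 − 135795660 − 84063980 + 28628600 = 1664736480.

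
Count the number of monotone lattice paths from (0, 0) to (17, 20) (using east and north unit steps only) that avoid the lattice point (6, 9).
Number of paths = 12374681550

Total paths from (0, 0) to (17, 20): C(37, 17) = 15905368710. Paths through (6, 9): (paths (0, 0) → (6, 9)) × (paths (6, 9) → (17, 20)) = C(15, 6) · C(22, 11) = 5005 · 705432 = 3530687160. Avoidance count = 15905368710 − 3530687160 = 12374681550.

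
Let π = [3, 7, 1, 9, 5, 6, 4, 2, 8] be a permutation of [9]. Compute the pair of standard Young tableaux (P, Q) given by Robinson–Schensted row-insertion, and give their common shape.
P = [1, 2, 6, 8] / [3, 4, 9] / [5] / [7];  Q = [1, 2, 4, 9] / [3, 5, 6] / [7] / [8];  common shape = (4, 3, 1, 1)

Row-insert the values π_1, π_2, … into P one at a time, bumping the leftmost entry strictly greater than the inserted value down to the next row. The recording tableau Q records, in position (i, j), the step at which that cell was added to P.
  Insert 3 (step 1): P = [3];  Q = [1]
  Insert 7 (step 2): P = [3, 7];  Q = [1, 2]
  Insert 1 (step 3): P = [1, 7] / [3];  Q = [1, 2] / [3]
  Insert 9 (step 4): P = [1, 7, 9] / [3];  Q = [1, 2, 4] / [3]
  Insert 5 (step 5): P = [1, 5, 9] / [3, 7];  Q = [1, 2, 4] / [3, 5]
  Insert 6 (step 6): P = [1, 5, 6] / [3, 7, 9];  Q = [1, 2, 4] / [3, 5, 6]
  Insert 4 (step 7): P = [1, 4, 6] / [3, 5, 9] / [7];  Q = [1, 2, 4] / [3, 5, 6] / [7]
  Insert 2 (step 8): P = [1, 2, 6] / [3, 4, 9] / [5] / [7];  Q = [1, 2, 4] / [3, 5, 6] / [7] / [8]
  Insert 8 (step 9): P = [1, 2, 6, 8] / [3, 4, 9] / [5] / [7];  Q = [1, 2, 4, 9] / [3, 5, 6] / [7] / [8]
Final shape: (4, 3, 1, 1).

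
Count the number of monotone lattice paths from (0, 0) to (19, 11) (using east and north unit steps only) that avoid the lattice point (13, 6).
Number of paths = 42092316

Total paths from (0, 0) to (19, 11): C(30, 19) = 54627300. Paths through (13, 6): (paths (0, 0) → (13, 6)) × (paths (13, 6) → (19, 11)) = C(19, 13) · C(11, 6) = 27132 · 462 = 12534984. Avoidance count = 54627300 − 12534984 = 42092316.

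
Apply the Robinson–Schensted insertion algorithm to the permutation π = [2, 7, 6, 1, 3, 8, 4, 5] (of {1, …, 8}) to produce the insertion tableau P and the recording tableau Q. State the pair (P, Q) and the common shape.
P = [1, 3, 4, 5] / [2, 6, 8] / [7];  Q = [1, 2, 6, 8] / [3, 5, 7] / [4];  common shape = (4, 3, 1)

Row-insert the values π_1, π_2, … into P one at a time, bumping the leftmost entry strictly greater than the inserted value down to the next row. The recording tableau Q records, in position (i, j), the step at which that cell was added to P.
  Insert 2 (step 1): P = [2];  Q = [1]
  Insert 7 (step 2): P = [2, 7];  Q = [1, 2]
  Insert 6 (step 3): P = [2, 6] / [7];  Q = [1, 2] / [3]
  Insert 1 (step 4): P = [1, 6] / [2] / [7];  Q = [1, 2] / [3] / [4]
  Insert 3 (step 5): P = [1, 3] / [2, 6] / [7];  Q = [1, 2] / [3, 5] / [4]
  Insert 8 (step 6): P = [1, 3, 8] / [2, 6] / [7];  Q = [1, 2, 6] / [3, 5] / [4]
  Insert 4 (step 7): P = [1, 3, 4] / [2, 6, 8] / [7];  Q = [1, 2, 6] / [3, 5, 7] / [4]
  Insert 5 (step 8): P = [1, 3, 4, 5] / [2, 6, 8] / [7];  Q = [1, 2, 6, 8] / [3, 5, 7] / [4]
Final shape: (4, 3, 1).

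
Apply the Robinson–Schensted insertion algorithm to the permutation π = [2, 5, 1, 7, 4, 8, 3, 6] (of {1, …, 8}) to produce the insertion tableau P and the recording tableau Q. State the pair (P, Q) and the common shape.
P = [1, 3, 6, 8] / [2, 4, 7] / [5];  Q = [1, 2, 4, 6] / [3, 5, 8] / [7];  common shape = (4, 3, 1)

Row-insert the values π_1, π_2, … into P one at a time, bumping the leftmost entry strictly greater than the inserted value down to the next row. The recording tableau Q records, in position (i, j), the step at which that cell was added to P.
  Insert 2 (step 1): P = [2];  Q = [1]
  Insert 5 (step 2): P = [2, 5];  Q = [1, 2]
  Insert 1 (step 3): P = [1, 5] / [2];  Q = [1, 2] / [3]
  Insert 7 (step 4): P = [1, 5, 7] / [2];  Q = [1, 2, 4] / [3]
  Insert 4 (step 5): P = [1, 4, 7] / [2, 5];  Q = [1, 2, 4] / [3, 5]
  Insert 8 (step 6): P = [1, 4, 7, 8] / [2, 5];  Q = [1, 2, 4, 6] / [3, 5]
  Insert 3 (step 7): P = [1, 3, 7, 8] / [2, 4] / [5];  Q = [1, 2, 4, 6] / [3, 5] / [7]
  Insert 6 (step 8): P = [1, 3, 6, 8] / [2, 4, 7] / [5];  Q = [1, 2, 4, 6] / [3, 5, 8] / [7]
Final shape: (4, 3, 1).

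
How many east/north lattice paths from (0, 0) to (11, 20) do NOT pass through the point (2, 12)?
Number of paths = 82460105

Total paths from (0, 0) to (11, 20): C(31, 11) = 84672315. Paths through (2, 12): (paths (0, 0) → (2, 12)) × (paths (2, 12) → (11, 20)) = C(14, 2) · C(17, 9) = 91 · 24310 = 2212210. Avoidance count = 84672315 − 2212210 = 82460105.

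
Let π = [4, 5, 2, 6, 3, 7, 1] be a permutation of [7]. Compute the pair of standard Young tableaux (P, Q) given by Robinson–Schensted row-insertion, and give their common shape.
P = [1, 3, 6, 7] / [2, 5] / [4];  Q = [1, 2, 4, 6] / [3, 5] / [7];  common shape = (4, 2, 1)

Row-insert the values π_1, π_2, … into P one at a time, bumping the leftmost entry strictly greater than the inserted value down to the next row. The recording tableau Q records, in position (i, j), the step at which that cell was added to P.
  Insert 4 (step 1): P = [4];  Q = [1]
  Insert 5 (step 2): P = [4, 5];  Q = [1, 2]
  Insert 2 (step 3): P = [2, 5] / [4];  Q = [1, 2] / [3]
  Insert 6 (step 4): P = [2, 5, 6] / [4];  Q = [1, 2, 4] / [3]
  Insert 3 (step 5): P = [2, 3, 6] / [4, 5];  Q = [1, 2, 4] / [3, 5]
  Insert 7 (step 6): P = [2, 3, 6, 7] / [4, 5];  Q = [1, 2, 4, 6] / [3, 5]
  Insert 1 (step 7): P = [1, 3, 6, 7] / [2, 5] / [4];  Q = [1, 2, 4, 6] / [3, 5] / [7]
Final shape: (4, 2, 1).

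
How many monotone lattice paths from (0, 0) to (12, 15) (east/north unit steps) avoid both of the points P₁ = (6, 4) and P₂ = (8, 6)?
Number of paths = 13538655

Inclusion–exclusion. Total paths: C(27, 12) = 17383860. Through P₁: C(10, 6)·C(17, 6) = 2598960. Through P₂: C(14, 8)·C(13, 4) = 2147145. Since P₁ is strictly southwest of P₂, a monotone path through both must visit P₁ then P₂; paths through both = C(10, 6)·C(4, 2)·C(13, 4) = 900900. Avoid both = 17383860 − 2598960 − 2147145 + 900900 = 13538655.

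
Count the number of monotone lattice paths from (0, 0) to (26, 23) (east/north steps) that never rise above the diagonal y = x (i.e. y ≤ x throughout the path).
Number of paths = 8643460269248

By the reflection principle (André's argument), the number of monotone paths to (26, 23) with n ≤ m that never go above y = x is C(49, 26) − C(49, 27) = 58343356817424 − 49699896548176 = 8643460269248.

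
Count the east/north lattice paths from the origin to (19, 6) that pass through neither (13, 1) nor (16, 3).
Number of paths = 154052

Inclusion–exclusion. Total paths: C(25, 19) = 177100. Through P₁: C(14, 13)·C(11, 6) = 6468. Through P₂: C(19, 16)·C(6, 3) = 19380. Since P₁ is strictly southwest of P₂, a monotone path through both must visit P₁ then P₂; paths through both = C(14, 13)·C(5, 3)·C(6, 3) = 2800. Avoid both = 177100 − 6468 − 19380 + 2800 = 154052.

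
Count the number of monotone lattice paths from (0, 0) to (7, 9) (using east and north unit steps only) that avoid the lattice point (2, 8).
Number of paths = 11170

Total paths from (0, 0) to (7, 9): C(16, 7) = 11440. Paths through (2, 8): (paths (0, 0) → (2, 8)) × (paths (2, 8) → (7, 9)) = C(10, 2) · C(6, 5) = 45 · 6 = 270. Avoidance count = 11440 − 270 = 11170.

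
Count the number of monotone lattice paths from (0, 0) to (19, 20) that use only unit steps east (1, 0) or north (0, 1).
Number of paths = 68923264410

A monotone lattice path from (0, 0) to (19, 20) consists of 19 east steps and 20 north steps in some order, so it is determined by which 19 of the 39 steps are east. The count is C(39, 19) = 68923264410.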